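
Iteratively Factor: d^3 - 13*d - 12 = (d + 3)*(d^2 - 3*d - 4) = (d + 1)*(d + 3)*(d - 4)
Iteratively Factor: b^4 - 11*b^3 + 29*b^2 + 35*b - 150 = (b - 5)*(b^3 - 6*b^2 - b + 30) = (b - 5)*(b + 2)*(b^2 - 8*b + 15) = (b - 5)*(b - 3)*(b + 2)*(b - 5)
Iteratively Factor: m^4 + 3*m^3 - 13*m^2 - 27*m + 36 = (m - 3)*(m^3 + 6*m^2 + 5*m - 12) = (m - 3)*(m + 4)*(m^2 + 2*m - 3) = (m - 3)*(m - 1)*(m + 4)*(m + 3)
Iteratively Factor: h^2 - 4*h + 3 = (h - 1)*(h - 3)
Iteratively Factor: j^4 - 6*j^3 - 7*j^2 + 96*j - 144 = (j + 4)*(j^3 - 10*j^2 + 33*j - 36) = (j - 3)*(j + 4)*(j^2 - 7*j + 12) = (j - 4)*(j - 3)*(j + 4)*(j - 3)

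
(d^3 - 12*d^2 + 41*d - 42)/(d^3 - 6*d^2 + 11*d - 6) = (d - 7)/(d - 1)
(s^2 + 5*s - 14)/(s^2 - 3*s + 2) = (s + 7)/(s - 1)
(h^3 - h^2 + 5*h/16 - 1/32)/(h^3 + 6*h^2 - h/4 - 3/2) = (16*h^2 - 8*h + 1)/(8*(2*h^2 + 13*h + 6))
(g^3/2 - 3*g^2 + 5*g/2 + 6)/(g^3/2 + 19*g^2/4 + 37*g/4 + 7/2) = 2*(g^3 - 6*g^2 + 5*g + 12)/(2*g^3 + 19*g^2 + 37*g + 14)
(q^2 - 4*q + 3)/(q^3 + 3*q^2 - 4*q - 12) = (q^2 - 4*q + 3)/(q^3 + 3*q^2 - 4*q - 12)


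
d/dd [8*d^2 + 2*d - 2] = 16*d + 2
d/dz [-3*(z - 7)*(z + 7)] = -6*z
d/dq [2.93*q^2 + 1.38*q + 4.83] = 5.86*q + 1.38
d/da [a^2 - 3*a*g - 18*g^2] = 2*a - 3*g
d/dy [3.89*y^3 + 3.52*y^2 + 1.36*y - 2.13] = 11.67*y^2 + 7.04*y + 1.36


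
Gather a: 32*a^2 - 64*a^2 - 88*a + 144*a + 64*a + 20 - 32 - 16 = -32*a^2 + 120*a - 28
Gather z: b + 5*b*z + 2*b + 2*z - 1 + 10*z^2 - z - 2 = 3*b + 10*z^2 + z*(5*b + 1) - 3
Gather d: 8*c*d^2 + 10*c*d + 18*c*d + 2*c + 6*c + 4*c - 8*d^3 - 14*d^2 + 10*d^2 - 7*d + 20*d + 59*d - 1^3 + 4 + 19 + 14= 12*c - 8*d^3 + d^2*(8*c - 4) + d*(28*c + 72) + 36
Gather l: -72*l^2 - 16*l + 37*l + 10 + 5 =-72*l^2 + 21*l + 15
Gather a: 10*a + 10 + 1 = 10*a + 11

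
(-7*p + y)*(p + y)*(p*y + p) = -7*p^3*y - 7*p^3 - 6*p^2*y^2 - 6*p^2*y + p*y^3 + p*y^2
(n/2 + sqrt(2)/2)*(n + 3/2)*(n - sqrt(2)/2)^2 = n^4/2 + 3*n^3/4 - 3*n^2/4 - 9*n/8 + sqrt(2)*n/4 + 3*sqrt(2)/8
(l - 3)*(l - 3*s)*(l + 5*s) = l^3 + 2*l^2*s - 3*l^2 - 15*l*s^2 - 6*l*s + 45*s^2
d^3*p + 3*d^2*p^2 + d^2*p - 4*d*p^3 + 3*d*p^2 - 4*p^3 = (d - p)*(d + 4*p)*(d*p + p)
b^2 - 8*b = b*(b - 8)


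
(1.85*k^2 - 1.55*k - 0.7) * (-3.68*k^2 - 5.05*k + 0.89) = -6.808*k^4 - 3.6385*k^3 + 12.05*k^2 + 2.1555*k - 0.623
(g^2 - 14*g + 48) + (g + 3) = g^2 - 13*g + 51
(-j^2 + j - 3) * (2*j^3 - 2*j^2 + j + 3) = -2*j^5 + 4*j^4 - 9*j^3 + 4*j^2 - 9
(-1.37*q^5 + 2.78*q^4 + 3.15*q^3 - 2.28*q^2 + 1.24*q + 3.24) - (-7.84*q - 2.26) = -1.37*q^5 + 2.78*q^4 + 3.15*q^3 - 2.28*q^2 + 9.08*q + 5.5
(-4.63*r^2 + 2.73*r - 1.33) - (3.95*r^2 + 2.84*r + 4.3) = -8.58*r^2 - 0.11*r - 5.63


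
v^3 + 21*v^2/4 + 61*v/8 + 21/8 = (v + 1/2)*(v + 7/4)*(v + 3)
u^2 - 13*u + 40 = (u - 8)*(u - 5)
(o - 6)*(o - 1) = o^2 - 7*o + 6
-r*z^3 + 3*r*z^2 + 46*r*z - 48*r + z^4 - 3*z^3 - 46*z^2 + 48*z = (-r + z)*(z - 8)*(z - 1)*(z + 6)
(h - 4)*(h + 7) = h^2 + 3*h - 28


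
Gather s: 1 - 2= -1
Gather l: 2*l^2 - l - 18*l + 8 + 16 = 2*l^2 - 19*l + 24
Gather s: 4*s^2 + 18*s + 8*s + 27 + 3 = 4*s^2 + 26*s + 30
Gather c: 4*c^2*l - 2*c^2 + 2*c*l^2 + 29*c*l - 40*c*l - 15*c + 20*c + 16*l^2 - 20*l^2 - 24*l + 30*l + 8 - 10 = c^2*(4*l - 2) + c*(2*l^2 - 11*l + 5) - 4*l^2 + 6*l - 2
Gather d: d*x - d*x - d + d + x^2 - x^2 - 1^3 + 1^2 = 0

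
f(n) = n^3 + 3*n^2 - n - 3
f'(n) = 3*n^2 + 6*n - 1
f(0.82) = -1.25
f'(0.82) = 5.94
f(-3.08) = -0.68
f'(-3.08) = 8.98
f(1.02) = 0.16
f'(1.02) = 8.24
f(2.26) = 21.61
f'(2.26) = 27.88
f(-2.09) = 3.06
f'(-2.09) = -0.44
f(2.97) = 46.69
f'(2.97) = 43.28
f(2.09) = 17.14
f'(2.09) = 24.64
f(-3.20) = -1.85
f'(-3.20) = 10.52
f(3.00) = 48.00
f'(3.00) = 44.00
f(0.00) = -3.00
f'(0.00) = -1.00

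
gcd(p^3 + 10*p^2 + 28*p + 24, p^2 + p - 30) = p + 6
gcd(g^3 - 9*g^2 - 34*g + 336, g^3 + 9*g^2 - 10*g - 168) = g + 6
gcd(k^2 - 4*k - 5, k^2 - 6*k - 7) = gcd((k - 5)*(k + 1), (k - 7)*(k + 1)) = k + 1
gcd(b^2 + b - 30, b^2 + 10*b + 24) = b + 6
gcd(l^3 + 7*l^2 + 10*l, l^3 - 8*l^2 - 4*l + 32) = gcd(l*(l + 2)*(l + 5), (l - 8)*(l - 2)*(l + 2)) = l + 2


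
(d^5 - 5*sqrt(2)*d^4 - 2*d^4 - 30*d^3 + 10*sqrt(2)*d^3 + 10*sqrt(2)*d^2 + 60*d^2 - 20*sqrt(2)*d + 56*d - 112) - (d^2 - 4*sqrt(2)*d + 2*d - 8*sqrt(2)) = d^5 - 5*sqrt(2)*d^4 - 2*d^4 - 30*d^3 + 10*sqrt(2)*d^3 + 10*sqrt(2)*d^2 + 59*d^2 - 16*sqrt(2)*d + 54*d - 112 + 8*sqrt(2)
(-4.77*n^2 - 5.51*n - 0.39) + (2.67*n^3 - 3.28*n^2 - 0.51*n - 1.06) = 2.67*n^3 - 8.05*n^2 - 6.02*n - 1.45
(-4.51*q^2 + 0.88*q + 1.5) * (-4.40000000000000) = 19.844*q^2 - 3.872*q - 6.6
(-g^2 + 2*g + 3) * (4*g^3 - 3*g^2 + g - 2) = -4*g^5 + 11*g^4 + 5*g^3 - 5*g^2 - g - 6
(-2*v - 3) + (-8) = -2*v - 11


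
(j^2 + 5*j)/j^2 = (j + 5)/j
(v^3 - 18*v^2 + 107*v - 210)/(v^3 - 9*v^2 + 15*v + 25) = (v^2 - 13*v + 42)/(v^2 - 4*v - 5)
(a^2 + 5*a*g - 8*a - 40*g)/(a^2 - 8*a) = (a + 5*g)/a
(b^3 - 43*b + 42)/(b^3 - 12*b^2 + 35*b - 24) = (b^2 + b - 42)/(b^2 - 11*b + 24)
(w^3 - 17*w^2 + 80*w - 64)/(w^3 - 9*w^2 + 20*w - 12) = (w^2 - 16*w + 64)/(w^2 - 8*w + 12)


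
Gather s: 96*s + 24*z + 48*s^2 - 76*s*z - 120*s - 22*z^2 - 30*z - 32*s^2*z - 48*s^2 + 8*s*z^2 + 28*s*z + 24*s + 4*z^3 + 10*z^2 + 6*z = -32*s^2*z + s*(8*z^2 - 48*z) + 4*z^3 - 12*z^2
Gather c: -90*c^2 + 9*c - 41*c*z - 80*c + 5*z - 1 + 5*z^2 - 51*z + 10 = -90*c^2 + c*(-41*z - 71) + 5*z^2 - 46*z + 9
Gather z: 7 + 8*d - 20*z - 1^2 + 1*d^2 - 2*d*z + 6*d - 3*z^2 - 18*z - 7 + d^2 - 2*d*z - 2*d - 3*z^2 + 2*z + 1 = 2*d^2 + 12*d - 6*z^2 + z*(-4*d - 36)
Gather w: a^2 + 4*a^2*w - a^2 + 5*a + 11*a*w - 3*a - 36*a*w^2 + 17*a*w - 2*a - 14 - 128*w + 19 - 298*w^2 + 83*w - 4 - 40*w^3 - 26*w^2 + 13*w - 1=-40*w^3 + w^2*(-36*a - 324) + w*(4*a^2 + 28*a - 32)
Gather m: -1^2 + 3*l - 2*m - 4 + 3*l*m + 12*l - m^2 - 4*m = 15*l - m^2 + m*(3*l - 6) - 5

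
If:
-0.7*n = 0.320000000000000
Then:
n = -0.46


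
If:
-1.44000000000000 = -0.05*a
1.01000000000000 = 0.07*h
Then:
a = 28.80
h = 14.43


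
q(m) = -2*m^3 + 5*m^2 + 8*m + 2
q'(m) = -6*m^2 + 10*m + 8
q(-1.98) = 21.29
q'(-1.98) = -35.32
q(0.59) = 8.05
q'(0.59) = 11.81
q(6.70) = -321.48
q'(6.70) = -194.34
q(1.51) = 18.59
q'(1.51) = 9.42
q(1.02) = 13.24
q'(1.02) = 11.96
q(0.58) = 7.93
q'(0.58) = 11.78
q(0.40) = 5.87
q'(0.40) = 11.04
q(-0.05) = 1.61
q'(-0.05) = 7.48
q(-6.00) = 566.00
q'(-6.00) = -268.00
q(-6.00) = 566.00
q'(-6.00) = -268.00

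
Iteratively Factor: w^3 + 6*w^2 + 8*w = (w + 2)*(w^2 + 4*w) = w*(w + 2)*(w + 4)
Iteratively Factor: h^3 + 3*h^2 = (h)*(h^2 + 3*h) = h*(h + 3)*(h)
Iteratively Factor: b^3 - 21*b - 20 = (b - 5)*(b^2 + 5*b + 4) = (b - 5)*(b + 4)*(b + 1)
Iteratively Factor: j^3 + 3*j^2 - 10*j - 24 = (j + 4)*(j^2 - j - 6) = (j + 2)*(j + 4)*(j - 3)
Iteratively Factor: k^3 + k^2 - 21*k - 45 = (k - 5)*(k^2 + 6*k + 9) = (k - 5)*(k + 3)*(k + 3)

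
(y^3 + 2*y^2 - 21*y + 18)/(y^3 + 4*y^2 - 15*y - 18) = (y - 1)/(y + 1)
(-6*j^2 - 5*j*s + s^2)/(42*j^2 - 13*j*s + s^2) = (j + s)/(-7*j + s)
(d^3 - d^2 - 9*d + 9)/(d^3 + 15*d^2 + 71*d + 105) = (d^2 - 4*d + 3)/(d^2 + 12*d + 35)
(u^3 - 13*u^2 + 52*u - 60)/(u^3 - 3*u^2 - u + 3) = (u^3 - 13*u^2 + 52*u - 60)/(u^3 - 3*u^2 - u + 3)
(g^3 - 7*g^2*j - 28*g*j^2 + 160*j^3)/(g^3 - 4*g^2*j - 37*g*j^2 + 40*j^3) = (g - 4*j)/(g - j)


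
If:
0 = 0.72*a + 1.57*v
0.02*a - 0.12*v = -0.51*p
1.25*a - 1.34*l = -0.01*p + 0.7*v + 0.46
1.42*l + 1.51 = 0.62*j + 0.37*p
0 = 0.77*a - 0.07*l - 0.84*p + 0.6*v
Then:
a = -0.04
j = 1.53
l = -0.40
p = 0.01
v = 0.02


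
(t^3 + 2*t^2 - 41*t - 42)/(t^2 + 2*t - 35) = (t^2 - 5*t - 6)/(t - 5)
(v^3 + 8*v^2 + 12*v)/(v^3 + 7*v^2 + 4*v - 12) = v/(v - 1)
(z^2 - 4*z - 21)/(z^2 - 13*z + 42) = (z + 3)/(z - 6)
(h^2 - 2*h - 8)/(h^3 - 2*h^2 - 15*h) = (-h^2 + 2*h + 8)/(h*(-h^2 + 2*h + 15))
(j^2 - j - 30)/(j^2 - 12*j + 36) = (j + 5)/(j - 6)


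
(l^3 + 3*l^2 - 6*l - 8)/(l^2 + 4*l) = l - 1 - 2/l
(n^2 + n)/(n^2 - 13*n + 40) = n*(n + 1)/(n^2 - 13*n + 40)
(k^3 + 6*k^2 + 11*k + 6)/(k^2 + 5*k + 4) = (k^2 + 5*k + 6)/(k + 4)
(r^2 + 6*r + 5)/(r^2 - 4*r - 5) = (r + 5)/(r - 5)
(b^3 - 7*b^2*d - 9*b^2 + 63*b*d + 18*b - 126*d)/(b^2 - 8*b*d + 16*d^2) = (b^3 - 7*b^2*d - 9*b^2 + 63*b*d + 18*b - 126*d)/(b^2 - 8*b*d + 16*d^2)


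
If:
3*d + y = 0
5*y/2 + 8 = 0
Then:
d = 16/15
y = -16/5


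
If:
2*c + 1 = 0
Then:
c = -1/2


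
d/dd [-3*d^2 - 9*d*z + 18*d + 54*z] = -6*d - 9*z + 18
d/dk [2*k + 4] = 2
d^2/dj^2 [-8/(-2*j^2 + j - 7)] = 16*(-4*j^2 + 2*j + (4*j - 1)^2 - 14)/(2*j^2 - j + 7)^3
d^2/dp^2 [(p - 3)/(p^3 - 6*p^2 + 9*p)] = 6*(p^2 - 3*p + 3)/(p^3*(p^3 - 9*p^2 + 27*p - 27))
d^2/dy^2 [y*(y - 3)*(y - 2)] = 6*y - 10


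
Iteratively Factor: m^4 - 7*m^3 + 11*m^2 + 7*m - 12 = (m - 3)*(m^3 - 4*m^2 - m + 4) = (m - 3)*(m - 1)*(m^2 - 3*m - 4) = (m - 4)*(m - 3)*(m - 1)*(m + 1)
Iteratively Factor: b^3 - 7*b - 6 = (b + 2)*(b^2 - 2*b - 3) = (b + 1)*(b + 2)*(b - 3)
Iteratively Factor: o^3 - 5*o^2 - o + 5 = (o - 5)*(o^2 - 1) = (o - 5)*(o - 1)*(o + 1)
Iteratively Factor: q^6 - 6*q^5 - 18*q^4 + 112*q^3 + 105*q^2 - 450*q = (q)*(q^5 - 6*q^4 - 18*q^3 + 112*q^2 + 105*q - 450) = q*(q + 3)*(q^4 - 9*q^3 + 9*q^2 + 85*q - 150) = q*(q - 5)*(q + 3)*(q^3 - 4*q^2 - 11*q + 30) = q*(q - 5)*(q + 3)^2*(q^2 - 7*q + 10) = q*(q - 5)*(q - 2)*(q + 3)^2*(q - 5)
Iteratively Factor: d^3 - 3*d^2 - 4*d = (d - 4)*(d^2 + d) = (d - 4)*(d + 1)*(d)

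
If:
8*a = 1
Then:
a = 1/8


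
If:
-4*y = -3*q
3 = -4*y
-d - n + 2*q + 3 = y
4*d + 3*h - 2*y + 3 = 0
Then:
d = 7/4 - n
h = 4*n/3 - 23/6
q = -1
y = -3/4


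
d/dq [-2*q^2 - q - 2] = -4*q - 1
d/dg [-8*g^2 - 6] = -16*g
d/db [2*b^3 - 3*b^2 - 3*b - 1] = 6*b^2 - 6*b - 3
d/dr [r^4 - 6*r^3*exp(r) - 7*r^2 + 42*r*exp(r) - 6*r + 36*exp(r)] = -6*r^3*exp(r) + 4*r^3 - 18*r^2*exp(r) + 42*r*exp(r) - 14*r + 78*exp(r) - 6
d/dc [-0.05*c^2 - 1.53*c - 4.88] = -0.1*c - 1.53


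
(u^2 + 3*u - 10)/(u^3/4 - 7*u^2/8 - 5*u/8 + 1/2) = 8*(u^2 + 3*u - 10)/(2*u^3 - 7*u^2 - 5*u + 4)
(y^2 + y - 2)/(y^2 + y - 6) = (y^2 + y - 2)/(y^2 + y - 6)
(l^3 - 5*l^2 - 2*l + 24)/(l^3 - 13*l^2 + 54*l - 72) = (l + 2)/(l - 6)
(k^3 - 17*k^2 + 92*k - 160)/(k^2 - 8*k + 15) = (k^2 - 12*k + 32)/(k - 3)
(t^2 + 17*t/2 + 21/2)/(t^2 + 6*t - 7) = (t + 3/2)/(t - 1)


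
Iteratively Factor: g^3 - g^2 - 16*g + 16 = (g - 1)*(g^2 - 16) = (g - 1)*(g + 4)*(g - 4)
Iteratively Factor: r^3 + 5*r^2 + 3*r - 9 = (r - 1)*(r^2 + 6*r + 9) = (r - 1)*(r + 3)*(r + 3)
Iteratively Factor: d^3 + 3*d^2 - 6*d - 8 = (d + 1)*(d^2 + 2*d - 8) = (d + 1)*(d + 4)*(d - 2)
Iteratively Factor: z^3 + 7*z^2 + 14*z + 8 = (z + 4)*(z^2 + 3*z + 2) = (z + 2)*(z + 4)*(z + 1)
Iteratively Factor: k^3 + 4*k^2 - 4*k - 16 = (k + 4)*(k^2 - 4) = (k - 2)*(k + 4)*(k + 2)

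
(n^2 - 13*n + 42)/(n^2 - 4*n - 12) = (n - 7)/(n + 2)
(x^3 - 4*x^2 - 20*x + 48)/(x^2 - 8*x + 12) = x + 4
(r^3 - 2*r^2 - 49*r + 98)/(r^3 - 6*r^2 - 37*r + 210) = (r^2 + 5*r - 14)/(r^2 + r - 30)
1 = 1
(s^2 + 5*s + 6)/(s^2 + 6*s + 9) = (s + 2)/(s + 3)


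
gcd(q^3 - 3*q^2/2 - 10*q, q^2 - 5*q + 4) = q - 4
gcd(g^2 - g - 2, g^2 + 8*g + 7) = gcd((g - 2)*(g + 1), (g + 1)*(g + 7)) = g + 1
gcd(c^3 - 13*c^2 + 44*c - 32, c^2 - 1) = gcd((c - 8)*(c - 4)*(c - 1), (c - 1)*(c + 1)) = c - 1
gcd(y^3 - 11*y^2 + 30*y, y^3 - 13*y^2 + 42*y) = y^2 - 6*y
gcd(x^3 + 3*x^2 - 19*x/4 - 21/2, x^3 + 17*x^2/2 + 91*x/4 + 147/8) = x^2 + 5*x + 21/4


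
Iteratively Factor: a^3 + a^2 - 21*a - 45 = (a - 5)*(a^2 + 6*a + 9) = (a - 5)*(a + 3)*(a + 3)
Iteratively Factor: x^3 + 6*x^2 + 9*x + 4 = (x + 4)*(x^2 + 2*x + 1) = (x + 1)*(x + 4)*(x + 1)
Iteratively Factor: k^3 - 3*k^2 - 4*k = (k)*(k^2 - 3*k - 4) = k*(k + 1)*(k - 4)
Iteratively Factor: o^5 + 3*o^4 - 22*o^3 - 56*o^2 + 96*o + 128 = (o + 4)*(o^4 - o^3 - 18*o^2 + 16*o + 32) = (o + 1)*(o + 4)*(o^3 - 2*o^2 - 16*o + 32) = (o - 4)*(o + 1)*(o + 4)*(o^2 + 2*o - 8) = (o - 4)*(o - 2)*(o + 1)*(o + 4)*(o + 4)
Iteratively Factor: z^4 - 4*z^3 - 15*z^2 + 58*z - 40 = (z - 5)*(z^3 + z^2 - 10*z + 8) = (z - 5)*(z + 4)*(z^2 - 3*z + 2) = (z - 5)*(z - 2)*(z + 4)*(z - 1)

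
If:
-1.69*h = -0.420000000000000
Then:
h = 0.25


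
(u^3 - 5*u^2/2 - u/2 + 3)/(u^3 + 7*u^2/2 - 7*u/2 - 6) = (u - 2)/(u + 4)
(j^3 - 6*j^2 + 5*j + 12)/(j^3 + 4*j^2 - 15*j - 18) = (j - 4)/(j + 6)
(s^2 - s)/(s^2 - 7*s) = (s - 1)/(s - 7)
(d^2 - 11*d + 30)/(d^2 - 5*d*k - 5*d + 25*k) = (d - 6)/(d - 5*k)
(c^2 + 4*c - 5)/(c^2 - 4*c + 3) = (c + 5)/(c - 3)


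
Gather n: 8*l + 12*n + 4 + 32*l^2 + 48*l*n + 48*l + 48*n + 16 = 32*l^2 + 56*l + n*(48*l + 60) + 20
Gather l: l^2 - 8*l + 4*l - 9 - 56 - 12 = l^2 - 4*l - 77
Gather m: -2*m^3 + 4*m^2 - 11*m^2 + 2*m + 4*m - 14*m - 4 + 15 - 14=-2*m^3 - 7*m^2 - 8*m - 3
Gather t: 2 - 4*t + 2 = 4 - 4*t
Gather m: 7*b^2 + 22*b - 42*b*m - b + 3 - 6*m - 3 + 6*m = 7*b^2 - 42*b*m + 21*b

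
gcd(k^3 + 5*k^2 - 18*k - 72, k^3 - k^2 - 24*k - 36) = k + 3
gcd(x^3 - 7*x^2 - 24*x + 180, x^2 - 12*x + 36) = x^2 - 12*x + 36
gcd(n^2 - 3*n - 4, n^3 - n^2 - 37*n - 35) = n + 1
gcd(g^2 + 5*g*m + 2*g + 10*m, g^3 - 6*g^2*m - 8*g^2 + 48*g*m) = 1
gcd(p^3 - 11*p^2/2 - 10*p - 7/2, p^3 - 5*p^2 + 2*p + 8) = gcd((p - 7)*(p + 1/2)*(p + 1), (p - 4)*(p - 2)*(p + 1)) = p + 1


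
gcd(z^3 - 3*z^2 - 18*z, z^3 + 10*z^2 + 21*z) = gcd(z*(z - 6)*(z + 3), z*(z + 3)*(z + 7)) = z^2 + 3*z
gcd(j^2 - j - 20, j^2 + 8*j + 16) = j + 4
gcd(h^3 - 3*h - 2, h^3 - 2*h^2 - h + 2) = h^2 - h - 2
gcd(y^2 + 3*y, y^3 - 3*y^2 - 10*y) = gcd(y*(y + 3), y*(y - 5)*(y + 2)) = y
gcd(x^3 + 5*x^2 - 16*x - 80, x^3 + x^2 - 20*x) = x^2 + x - 20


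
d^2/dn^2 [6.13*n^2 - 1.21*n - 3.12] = 12.2600000000000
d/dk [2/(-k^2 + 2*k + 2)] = 4*(k - 1)/(-k^2 + 2*k + 2)^2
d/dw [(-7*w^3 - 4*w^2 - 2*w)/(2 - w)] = 2*(7*w^3 - 19*w^2 - 8*w - 2)/(w^2 - 4*w + 4)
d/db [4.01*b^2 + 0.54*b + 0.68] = 8.02*b + 0.54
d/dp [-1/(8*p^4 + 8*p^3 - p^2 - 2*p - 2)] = 2*(16*p^3 + 12*p^2 - p - 1)/(-8*p^4 - 8*p^3 + p^2 + 2*p + 2)^2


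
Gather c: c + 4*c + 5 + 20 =5*c + 25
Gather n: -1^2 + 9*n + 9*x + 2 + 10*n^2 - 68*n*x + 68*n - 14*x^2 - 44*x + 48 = 10*n^2 + n*(77 - 68*x) - 14*x^2 - 35*x + 49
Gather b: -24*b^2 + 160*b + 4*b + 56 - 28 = -24*b^2 + 164*b + 28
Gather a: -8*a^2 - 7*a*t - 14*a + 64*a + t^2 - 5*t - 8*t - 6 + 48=-8*a^2 + a*(50 - 7*t) + t^2 - 13*t + 42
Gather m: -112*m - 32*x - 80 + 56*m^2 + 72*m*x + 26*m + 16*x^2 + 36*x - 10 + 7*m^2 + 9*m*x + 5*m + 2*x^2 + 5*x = 63*m^2 + m*(81*x - 81) + 18*x^2 + 9*x - 90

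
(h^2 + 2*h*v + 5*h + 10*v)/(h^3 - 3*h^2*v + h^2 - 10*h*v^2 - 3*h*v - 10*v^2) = (-h - 5)/(-h^2 + 5*h*v - h + 5*v)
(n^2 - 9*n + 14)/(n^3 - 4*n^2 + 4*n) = (n - 7)/(n*(n - 2))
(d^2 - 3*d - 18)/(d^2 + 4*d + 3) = (d - 6)/(d + 1)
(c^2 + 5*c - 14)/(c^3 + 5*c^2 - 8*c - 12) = (c + 7)/(c^2 + 7*c + 6)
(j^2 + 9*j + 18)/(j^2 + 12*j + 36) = (j + 3)/(j + 6)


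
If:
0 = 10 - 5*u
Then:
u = 2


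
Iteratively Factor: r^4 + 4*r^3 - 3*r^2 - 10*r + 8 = (r - 1)*(r^3 + 5*r^2 + 2*r - 8) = (r - 1)*(r + 4)*(r^2 + r - 2) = (r - 1)*(r + 2)*(r + 4)*(r - 1)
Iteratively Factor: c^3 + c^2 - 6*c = (c)*(c^2 + c - 6) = c*(c + 3)*(c - 2)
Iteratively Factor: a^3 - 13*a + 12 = (a + 4)*(a^2 - 4*a + 3) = (a - 1)*(a + 4)*(a - 3)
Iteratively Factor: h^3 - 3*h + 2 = (h - 1)*(h^2 + h - 2) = (h - 1)*(h + 2)*(h - 1)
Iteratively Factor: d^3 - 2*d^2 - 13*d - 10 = (d + 1)*(d^2 - 3*d - 10) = (d + 1)*(d + 2)*(d - 5)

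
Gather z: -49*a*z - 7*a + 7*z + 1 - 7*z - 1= -49*a*z - 7*a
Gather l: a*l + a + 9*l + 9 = a + l*(a + 9) + 9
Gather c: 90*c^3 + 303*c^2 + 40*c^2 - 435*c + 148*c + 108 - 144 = 90*c^3 + 343*c^2 - 287*c - 36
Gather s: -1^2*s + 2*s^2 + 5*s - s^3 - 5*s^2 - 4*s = -s^3 - 3*s^2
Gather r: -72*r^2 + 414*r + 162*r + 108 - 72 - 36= -72*r^2 + 576*r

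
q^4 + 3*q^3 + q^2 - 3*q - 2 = (q - 1)*(q + 1)^2*(q + 2)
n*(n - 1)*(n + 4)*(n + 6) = n^4 + 9*n^3 + 14*n^2 - 24*n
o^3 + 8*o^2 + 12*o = o*(o + 2)*(o + 6)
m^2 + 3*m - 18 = (m - 3)*(m + 6)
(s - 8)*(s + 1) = s^2 - 7*s - 8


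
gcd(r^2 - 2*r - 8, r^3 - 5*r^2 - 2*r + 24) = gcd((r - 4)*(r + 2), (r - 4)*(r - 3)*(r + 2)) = r^2 - 2*r - 8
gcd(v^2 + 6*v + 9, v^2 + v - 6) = v + 3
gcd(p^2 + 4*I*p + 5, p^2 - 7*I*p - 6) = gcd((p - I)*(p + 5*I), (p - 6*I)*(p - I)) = p - I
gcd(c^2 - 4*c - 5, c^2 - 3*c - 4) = c + 1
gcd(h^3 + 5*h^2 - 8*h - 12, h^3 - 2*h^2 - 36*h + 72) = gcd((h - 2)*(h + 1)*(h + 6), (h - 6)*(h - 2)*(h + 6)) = h^2 + 4*h - 12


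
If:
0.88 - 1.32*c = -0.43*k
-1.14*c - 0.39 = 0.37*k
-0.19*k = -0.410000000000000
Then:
No Solution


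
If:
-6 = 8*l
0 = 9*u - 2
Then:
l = -3/4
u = 2/9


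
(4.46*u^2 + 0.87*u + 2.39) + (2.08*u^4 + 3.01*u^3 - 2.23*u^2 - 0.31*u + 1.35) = 2.08*u^4 + 3.01*u^3 + 2.23*u^2 + 0.56*u + 3.74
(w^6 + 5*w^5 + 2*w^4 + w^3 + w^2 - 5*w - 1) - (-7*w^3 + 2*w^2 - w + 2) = w^6 + 5*w^5 + 2*w^4 + 8*w^3 - w^2 - 4*w - 3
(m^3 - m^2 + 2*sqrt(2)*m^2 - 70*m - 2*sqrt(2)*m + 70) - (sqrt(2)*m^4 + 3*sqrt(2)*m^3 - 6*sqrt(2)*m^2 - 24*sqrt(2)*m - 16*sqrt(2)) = -sqrt(2)*m^4 - 3*sqrt(2)*m^3 + m^3 - m^2 + 8*sqrt(2)*m^2 - 70*m + 22*sqrt(2)*m + 16*sqrt(2) + 70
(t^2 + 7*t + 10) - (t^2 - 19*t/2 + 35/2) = 33*t/2 - 15/2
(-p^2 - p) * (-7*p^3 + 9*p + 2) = 7*p^5 + 7*p^4 - 9*p^3 - 11*p^2 - 2*p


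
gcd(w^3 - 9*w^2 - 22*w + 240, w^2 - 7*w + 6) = w - 6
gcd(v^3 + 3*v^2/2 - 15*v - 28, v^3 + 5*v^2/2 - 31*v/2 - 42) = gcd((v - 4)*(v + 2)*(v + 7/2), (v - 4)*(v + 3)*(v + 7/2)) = v^2 - v/2 - 14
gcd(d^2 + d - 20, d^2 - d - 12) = d - 4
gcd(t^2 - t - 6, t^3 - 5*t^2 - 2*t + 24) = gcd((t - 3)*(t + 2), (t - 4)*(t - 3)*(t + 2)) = t^2 - t - 6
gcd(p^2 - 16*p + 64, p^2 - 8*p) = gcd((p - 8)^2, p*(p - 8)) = p - 8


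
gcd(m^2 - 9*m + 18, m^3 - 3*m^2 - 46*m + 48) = 1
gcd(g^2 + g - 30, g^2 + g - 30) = g^2 + g - 30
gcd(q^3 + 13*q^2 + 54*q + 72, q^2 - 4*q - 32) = q + 4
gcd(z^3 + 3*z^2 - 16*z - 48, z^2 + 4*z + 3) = z + 3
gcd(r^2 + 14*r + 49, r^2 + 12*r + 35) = r + 7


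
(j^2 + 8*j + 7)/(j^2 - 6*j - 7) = (j + 7)/(j - 7)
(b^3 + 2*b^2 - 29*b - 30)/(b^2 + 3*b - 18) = (b^2 - 4*b - 5)/(b - 3)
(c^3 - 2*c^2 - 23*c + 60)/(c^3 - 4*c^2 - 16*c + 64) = (c^2 + 2*c - 15)/(c^2 - 16)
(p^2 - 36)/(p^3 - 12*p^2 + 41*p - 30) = (p + 6)/(p^2 - 6*p + 5)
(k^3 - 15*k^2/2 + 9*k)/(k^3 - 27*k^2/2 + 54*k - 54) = k/(k - 6)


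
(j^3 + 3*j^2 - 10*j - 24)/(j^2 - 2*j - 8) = (j^2 + j - 12)/(j - 4)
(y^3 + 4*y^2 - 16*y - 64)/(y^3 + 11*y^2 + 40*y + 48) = (y - 4)/(y + 3)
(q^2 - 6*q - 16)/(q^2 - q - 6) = (q - 8)/(q - 3)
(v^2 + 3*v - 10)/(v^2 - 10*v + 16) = (v + 5)/(v - 8)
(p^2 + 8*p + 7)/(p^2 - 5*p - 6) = (p + 7)/(p - 6)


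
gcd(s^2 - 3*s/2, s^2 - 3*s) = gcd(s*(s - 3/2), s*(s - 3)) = s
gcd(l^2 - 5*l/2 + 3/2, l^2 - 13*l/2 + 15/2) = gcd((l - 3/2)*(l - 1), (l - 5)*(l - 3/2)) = l - 3/2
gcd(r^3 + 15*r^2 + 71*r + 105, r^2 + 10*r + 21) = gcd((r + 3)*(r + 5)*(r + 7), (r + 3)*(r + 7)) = r^2 + 10*r + 21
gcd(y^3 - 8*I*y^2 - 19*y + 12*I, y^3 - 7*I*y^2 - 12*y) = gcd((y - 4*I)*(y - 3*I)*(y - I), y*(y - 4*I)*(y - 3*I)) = y^2 - 7*I*y - 12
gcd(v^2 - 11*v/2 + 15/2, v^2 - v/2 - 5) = v - 5/2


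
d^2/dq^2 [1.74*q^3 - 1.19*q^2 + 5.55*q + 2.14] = 10.44*q - 2.38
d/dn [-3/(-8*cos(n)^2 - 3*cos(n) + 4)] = 3*(16*cos(n) + 3)*sin(n)/(3*cos(n) + 4*cos(2*n))^2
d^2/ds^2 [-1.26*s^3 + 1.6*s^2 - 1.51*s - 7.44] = 3.2 - 7.56*s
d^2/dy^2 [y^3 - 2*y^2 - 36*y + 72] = 6*y - 4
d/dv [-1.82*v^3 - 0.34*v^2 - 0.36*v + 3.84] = -5.46*v^2 - 0.68*v - 0.36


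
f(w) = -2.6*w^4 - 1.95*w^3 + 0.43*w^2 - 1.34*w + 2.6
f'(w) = -10.4*w^3 - 5.85*w^2 + 0.86*w - 1.34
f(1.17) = -6.37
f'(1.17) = -25.00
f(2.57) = -144.53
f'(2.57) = -214.30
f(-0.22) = 2.93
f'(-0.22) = -1.70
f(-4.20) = -648.76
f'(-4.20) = 662.37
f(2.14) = -71.94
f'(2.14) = -128.21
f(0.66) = 0.85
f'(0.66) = -6.31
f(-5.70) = -2359.23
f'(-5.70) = 1729.70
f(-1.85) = -11.56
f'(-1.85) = 42.90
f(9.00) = -18454.78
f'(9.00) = -8049.05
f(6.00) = -3780.76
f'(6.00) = -2453.18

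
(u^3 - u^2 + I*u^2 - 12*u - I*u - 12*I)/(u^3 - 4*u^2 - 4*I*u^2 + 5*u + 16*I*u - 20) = (u + 3)/(u - 5*I)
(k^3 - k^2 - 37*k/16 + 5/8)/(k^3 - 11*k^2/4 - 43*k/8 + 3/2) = (4*k^2 - 3*k - 10)/(2*(2*k^2 - 5*k - 12))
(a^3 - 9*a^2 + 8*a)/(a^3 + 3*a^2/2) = 2*(a^2 - 9*a + 8)/(a*(2*a + 3))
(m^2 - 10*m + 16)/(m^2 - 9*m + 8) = (m - 2)/(m - 1)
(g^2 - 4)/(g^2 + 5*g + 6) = (g - 2)/(g + 3)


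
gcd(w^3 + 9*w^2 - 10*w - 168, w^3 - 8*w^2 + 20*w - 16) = w - 4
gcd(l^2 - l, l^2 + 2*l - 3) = l - 1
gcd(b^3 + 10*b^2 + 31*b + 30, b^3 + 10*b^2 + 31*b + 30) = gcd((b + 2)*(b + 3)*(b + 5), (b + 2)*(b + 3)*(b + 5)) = b^3 + 10*b^2 + 31*b + 30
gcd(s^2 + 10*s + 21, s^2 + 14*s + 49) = s + 7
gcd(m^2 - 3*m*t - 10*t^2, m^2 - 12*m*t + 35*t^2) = -m + 5*t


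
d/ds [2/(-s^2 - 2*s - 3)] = 4*(s + 1)/(s^2 + 2*s + 3)^2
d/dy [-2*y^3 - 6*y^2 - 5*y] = -6*y^2 - 12*y - 5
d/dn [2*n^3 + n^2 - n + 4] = 6*n^2 + 2*n - 1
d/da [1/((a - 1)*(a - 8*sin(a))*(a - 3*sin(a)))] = ((a - 1)*(a - 8*sin(a))*(3*cos(a) - 1) + (a - 1)*(a - 3*sin(a))*(8*cos(a) - 1) - (a - 8*sin(a))*(a - 3*sin(a)))/((a - 1)^2*(a - 8*sin(a))^2*(a - 3*sin(a))^2)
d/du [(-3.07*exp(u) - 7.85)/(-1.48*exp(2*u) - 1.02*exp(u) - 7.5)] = (-4.5436*exp(2*u) - 23.236*exp(u) + 15.018)*exp(u)/(2.1904*exp(4*u) + 3.0192*exp(3*u) + 23.2404*exp(2*u) + 15.3*exp(u) + 56.25)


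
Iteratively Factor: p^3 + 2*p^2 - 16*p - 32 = (p + 4)*(p^2 - 2*p - 8) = (p - 4)*(p + 4)*(p + 2)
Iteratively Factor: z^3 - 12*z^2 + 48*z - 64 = (z - 4)*(z^2 - 8*z + 16) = (z - 4)^2*(z - 4)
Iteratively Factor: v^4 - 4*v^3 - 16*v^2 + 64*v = (v - 4)*(v^3 - 16*v) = v*(v - 4)*(v^2 - 16) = v*(v - 4)^2*(v + 4)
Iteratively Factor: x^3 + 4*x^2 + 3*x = (x)*(x^2 + 4*x + 3) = x*(x + 1)*(x + 3)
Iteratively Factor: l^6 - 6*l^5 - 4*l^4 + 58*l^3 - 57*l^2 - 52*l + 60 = (l - 2)*(l^5 - 4*l^4 - 12*l^3 + 34*l^2 + 11*l - 30) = (l - 2)^2*(l^4 - 2*l^3 - 16*l^2 + 2*l + 15) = (l - 2)^2*(l - 1)*(l^3 - l^2 - 17*l - 15) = (l - 2)^2*(l - 1)*(l + 3)*(l^2 - 4*l - 5) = (l - 5)*(l - 2)^2*(l - 1)*(l + 3)*(l + 1)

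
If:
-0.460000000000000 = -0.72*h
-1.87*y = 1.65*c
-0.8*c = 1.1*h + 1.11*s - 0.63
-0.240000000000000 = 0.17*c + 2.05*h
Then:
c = -9.12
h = 0.64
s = 6.50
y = 8.04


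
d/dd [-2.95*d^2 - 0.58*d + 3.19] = -5.9*d - 0.58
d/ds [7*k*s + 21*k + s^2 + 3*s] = 7*k + 2*s + 3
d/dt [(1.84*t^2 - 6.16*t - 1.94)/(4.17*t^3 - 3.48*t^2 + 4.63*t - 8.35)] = (-7.6728*t^4 + 51.3744*t^3 + 11.3518*t^2 - 44.2304*t + 60.4182)/(17.3889*t^6 - 29.0232*t^5 + 50.7246*t^4 - 101.8638*t^3 + 79.5529*t^2 - 77.321*t + 69.7225)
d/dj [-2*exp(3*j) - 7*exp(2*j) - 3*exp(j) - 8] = (-6*exp(2*j) - 14*exp(j) - 3)*exp(j)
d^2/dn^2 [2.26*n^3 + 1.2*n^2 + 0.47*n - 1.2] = 13.56*n + 2.4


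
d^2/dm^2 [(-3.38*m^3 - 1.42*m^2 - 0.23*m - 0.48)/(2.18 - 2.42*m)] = (39.589264*m^3 - 106.989168*m^2 + 96.378672*m + 21.545736)/(14.172488*m^3 - 38.300856*m^2 + 34.502424*m - 10.360232)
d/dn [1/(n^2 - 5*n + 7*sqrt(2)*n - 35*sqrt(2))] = (-2*n - 7*sqrt(2) + 5)/(n^2 - 5*n + 7*sqrt(2)*n - 35*sqrt(2))^2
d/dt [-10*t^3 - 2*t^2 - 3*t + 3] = -30*t^2 - 4*t - 3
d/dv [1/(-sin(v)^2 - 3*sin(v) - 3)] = (2*sin(v) + 3)*cos(v)/(sin(v)^2 + 3*sin(v) + 3)^2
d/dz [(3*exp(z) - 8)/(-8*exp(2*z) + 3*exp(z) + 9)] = (24*exp(2*z) - 128*exp(z) + 51)*exp(z)/(64*exp(4*z) - 48*exp(3*z) - 135*exp(2*z) + 54*exp(z) + 81)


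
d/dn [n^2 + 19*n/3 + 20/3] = 2*n + 19/3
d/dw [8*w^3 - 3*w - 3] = 24*w^2 - 3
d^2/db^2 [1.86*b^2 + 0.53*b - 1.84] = 3.72000000000000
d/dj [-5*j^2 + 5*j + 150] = 5 - 10*j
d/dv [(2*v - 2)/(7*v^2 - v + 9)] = 2*(7*v^2 - v - (v - 1)*(14*v - 1) + 9)/(7*v^2 - v + 9)^2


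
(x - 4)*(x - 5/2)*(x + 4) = x^3 - 5*x^2/2 - 16*x + 40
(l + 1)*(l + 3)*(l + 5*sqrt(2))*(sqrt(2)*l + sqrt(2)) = sqrt(2)*l^4 + 5*sqrt(2)*l^3 + 10*l^3 + 7*sqrt(2)*l^2 + 50*l^2 + 3*sqrt(2)*l + 70*l + 30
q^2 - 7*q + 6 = (q - 6)*(q - 1)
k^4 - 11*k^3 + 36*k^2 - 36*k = k*(k - 6)*(k - 3)*(k - 2)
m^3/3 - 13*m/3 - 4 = (m/3 + 1)*(m - 4)*(m + 1)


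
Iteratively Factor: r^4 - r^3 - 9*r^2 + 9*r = (r + 3)*(r^3 - 4*r^2 + 3*r) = (r - 1)*(r + 3)*(r^2 - 3*r) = (r - 3)*(r - 1)*(r + 3)*(r)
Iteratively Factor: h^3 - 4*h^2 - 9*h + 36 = (h - 3)*(h^2 - h - 12) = (h - 4)*(h - 3)*(h + 3)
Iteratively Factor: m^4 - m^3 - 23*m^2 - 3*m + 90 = (m - 2)*(m^3 + m^2 - 21*m - 45) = (m - 5)*(m - 2)*(m^2 + 6*m + 9) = (m - 5)*(m - 2)*(m + 3)*(m + 3)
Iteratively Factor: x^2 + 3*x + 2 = (x + 2)*(x + 1)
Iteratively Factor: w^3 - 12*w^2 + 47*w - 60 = (w - 4)*(w^2 - 8*w + 15) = (w - 4)*(w - 3)*(w - 5)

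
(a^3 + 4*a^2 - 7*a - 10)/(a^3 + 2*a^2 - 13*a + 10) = (a + 1)/(a - 1)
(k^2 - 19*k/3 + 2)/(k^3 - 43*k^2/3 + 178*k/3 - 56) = (3*k - 1)/(3*k^2 - 25*k + 28)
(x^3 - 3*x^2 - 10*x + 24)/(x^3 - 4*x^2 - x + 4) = (x^2 + x - 6)/(x^2 - 1)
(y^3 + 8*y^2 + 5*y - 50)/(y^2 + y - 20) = (y^2 + 3*y - 10)/(y - 4)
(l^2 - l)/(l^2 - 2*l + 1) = l/(l - 1)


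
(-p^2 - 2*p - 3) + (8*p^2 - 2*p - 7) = 7*p^2 - 4*p - 10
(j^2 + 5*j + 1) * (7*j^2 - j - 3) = 7*j^4 + 34*j^3 - j^2 - 16*j - 3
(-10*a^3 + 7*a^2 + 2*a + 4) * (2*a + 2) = -20*a^4 - 6*a^3 + 18*a^2 + 12*a + 8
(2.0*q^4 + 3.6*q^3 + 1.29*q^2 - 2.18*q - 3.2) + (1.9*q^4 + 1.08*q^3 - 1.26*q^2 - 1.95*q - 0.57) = 3.9*q^4 + 4.68*q^3 + 0.03*q^2 - 4.13*q - 3.77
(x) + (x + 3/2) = 2*x + 3/2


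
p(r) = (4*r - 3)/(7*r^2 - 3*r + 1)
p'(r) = (3 - 14*r)*(4*r - 3)/(7*r^2 - 3*r + 1)^2 + 4/(7*r^2 - 3*r + 1)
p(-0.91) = -0.70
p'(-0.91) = -0.73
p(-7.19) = -0.08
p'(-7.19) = -0.01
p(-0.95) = -0.67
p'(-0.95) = -0.68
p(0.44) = -1.20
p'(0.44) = 7.52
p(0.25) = -2.91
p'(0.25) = 7.93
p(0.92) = 0.16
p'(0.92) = 0.57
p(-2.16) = -0.29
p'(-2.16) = -0.14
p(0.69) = -0.11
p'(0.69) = 2.08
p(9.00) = 0.06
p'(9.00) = -0.00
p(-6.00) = -0.10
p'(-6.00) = -0.02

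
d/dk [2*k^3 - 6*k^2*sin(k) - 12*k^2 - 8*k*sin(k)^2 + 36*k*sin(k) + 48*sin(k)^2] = -6*k^2*cos(k) + 6*k^2 - 12*k*sin(k) - 8*k*sin(2*k) + 36*k*cos(k) - 24*k - 8*sin(k)^2 + 36*sin(k) + 48*sin(2*k)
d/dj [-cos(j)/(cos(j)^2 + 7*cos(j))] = -sin(j)/(cos(j) + 7)^2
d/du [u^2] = 2*u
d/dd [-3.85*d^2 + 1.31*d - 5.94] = 1.31 - 7.7*d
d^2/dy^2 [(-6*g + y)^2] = 2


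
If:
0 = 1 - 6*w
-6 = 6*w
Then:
No Solution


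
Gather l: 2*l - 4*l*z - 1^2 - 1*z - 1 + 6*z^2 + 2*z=l*(2 - 4*z) + 6*z^2 + z - 2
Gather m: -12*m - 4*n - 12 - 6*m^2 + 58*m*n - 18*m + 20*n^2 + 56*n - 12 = -6*m^2 + m*(58*n - 30) + 20*n^2 + 52*n - 24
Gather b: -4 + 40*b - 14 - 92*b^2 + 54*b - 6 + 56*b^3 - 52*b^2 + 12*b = 56*b^3 - 144*b^2 + 106*b - 24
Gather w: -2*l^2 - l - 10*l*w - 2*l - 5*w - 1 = -2*l^2 - 3*l + w*(-10*l - 5) - 1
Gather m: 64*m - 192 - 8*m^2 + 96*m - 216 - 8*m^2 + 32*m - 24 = -16*m^2 + 192*m - 432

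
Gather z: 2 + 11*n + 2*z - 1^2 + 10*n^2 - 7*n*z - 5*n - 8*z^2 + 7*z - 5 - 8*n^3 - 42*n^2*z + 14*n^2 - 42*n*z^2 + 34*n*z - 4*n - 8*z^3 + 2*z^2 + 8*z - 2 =-8*n^3 + 24*n^2 + 2*n - 8*z^3 + z^2*(-42*n - 6) + z*(-42*n^2 + 27*n + 17) - 6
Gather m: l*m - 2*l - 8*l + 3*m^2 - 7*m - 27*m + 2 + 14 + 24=-10*l + 3*m^2 + m*(l - 34) + 40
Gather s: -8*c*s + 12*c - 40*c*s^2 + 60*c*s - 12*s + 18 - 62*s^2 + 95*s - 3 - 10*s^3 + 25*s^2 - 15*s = 12*c - 10*s^3 + s^2*(-40*c - 37) + s*(52*c + 68) + 15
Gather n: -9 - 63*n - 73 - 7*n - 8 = -70*n - 90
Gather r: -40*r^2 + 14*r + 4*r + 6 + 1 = -40*r^2 + 18*r + 7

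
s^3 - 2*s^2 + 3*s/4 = s*(s - 3/2)*(s - 1/2)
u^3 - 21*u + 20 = (u - 4)*(u - 1)*(u + 5)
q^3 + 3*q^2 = q^2*(q + 3)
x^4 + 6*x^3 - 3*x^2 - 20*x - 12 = (x - 2)*(x + 1)^2*(x + 6)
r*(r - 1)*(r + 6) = r^3 + 5*r^2 - 6*r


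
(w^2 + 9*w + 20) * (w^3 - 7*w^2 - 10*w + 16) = w^5 + 2*w^4 - 53*w^3 - 214*w^2 - 56*w + 320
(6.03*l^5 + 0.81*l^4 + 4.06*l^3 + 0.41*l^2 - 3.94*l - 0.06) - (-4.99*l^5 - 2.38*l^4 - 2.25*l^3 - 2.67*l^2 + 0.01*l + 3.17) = 11.02*l^5 + 3.19*l^4 + 6.31*l^3 + 3.08*l^2 - 3.95*l - 3.23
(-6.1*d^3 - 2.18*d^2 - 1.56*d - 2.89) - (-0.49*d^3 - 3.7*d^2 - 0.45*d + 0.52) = -5.61*d^3 + 1.52*d^2 - 1.11*d - 3.41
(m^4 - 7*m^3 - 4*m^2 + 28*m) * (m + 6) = m^5 - m^4 - 46*m^3 + 4*m^2 + 168*m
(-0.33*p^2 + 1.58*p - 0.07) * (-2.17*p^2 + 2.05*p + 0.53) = 0.7161*p^4 - 4.1051*p^3 + 3.216*p^2 + 0.6939*p - 0.0371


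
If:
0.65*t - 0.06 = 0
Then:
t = 0.09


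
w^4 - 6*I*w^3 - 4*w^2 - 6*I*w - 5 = (w - 5*I)*(w - I)^2*(w + I)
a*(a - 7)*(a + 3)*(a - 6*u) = a^4 - 6*a^3*u - 4*a^3 + 24*a^2*u - 21*a^2 + 126*a*u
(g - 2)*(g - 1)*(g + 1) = g^3 - 2*g^2 - g + 2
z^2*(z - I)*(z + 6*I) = z^4 + 5*I*z^3 + 6*z^2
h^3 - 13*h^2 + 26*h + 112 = (h - 8)*(h - 7)*(h + 2)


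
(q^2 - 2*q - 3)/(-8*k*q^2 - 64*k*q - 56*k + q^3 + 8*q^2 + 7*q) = (q - 3)/(-8*k*q - 56*k + q^2 + 7*q)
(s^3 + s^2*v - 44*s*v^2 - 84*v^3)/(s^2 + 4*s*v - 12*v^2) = (s^2 - 5*s*v - 14*v^2)/(s - 2*v)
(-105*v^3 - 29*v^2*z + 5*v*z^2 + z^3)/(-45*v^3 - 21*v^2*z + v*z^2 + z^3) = (7*v + z)/(3*v + z)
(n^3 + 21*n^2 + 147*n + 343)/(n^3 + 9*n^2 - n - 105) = (n^2 + 14*n + 49)/(n^2 + 2*n - 15)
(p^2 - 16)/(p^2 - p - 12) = (p + 4)/(p + 3)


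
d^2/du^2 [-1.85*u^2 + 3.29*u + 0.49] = -3.70000000000000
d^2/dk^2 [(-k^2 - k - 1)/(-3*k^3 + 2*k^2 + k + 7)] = 2*(9*k^6 + 27*k^5 + 45*k^4 + 104*k^3 + 87*k^2 + 27*k + 29)/(27*k^9 - 54*k^8 + 9*k^7 - 161*k^6 + 249*k^5 + 36*k^4 + 356*k^3 - 315*k^2 - 147*k - 343)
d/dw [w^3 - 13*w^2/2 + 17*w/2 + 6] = 3*w^2 - 13*w + 17/2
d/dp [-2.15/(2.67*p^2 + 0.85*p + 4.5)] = (11.481*p + 1.8275)/(2.67*p^2 + 0.85*p + 4.5)^2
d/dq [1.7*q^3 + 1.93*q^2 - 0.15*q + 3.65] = 5.1*q^2 + 3.86*q - 0.15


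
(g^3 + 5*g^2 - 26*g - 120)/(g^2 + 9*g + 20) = (g^2 + g - 30)/(g + 5)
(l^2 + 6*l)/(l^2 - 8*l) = (l + 6)/(l - 8)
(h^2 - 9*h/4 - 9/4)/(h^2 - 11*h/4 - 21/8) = 2*(h - 3)/(2*h - 7)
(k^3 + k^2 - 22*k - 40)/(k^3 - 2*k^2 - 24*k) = (k^2 - 3*k - 10)/(k*(k - 6))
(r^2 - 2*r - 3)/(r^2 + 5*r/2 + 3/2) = 2*(r - 3)/(2*r + 3)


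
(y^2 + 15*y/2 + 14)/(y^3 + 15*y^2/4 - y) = 2*(2*y + 7)/(y*(4*y - 1))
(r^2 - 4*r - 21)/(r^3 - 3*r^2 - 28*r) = (r + 3)/(r*(r + 4))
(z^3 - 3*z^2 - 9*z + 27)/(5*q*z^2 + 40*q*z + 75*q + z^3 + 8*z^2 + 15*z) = (z^2 - 6*z + 9)/(5*q*z + 25*q + z^2 + 5*z)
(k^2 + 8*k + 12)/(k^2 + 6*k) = (k + 2)/k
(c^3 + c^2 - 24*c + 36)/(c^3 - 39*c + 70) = (c^2 + 3*c - 18)/(c^2 + 2*c - 35)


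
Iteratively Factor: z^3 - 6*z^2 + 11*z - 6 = (z - 2)*(z^2 - 4*z + 3) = (z - 2)*(z - 1)*(z - 3)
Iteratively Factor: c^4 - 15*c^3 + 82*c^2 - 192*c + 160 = (c - 4)*(c^3 - 11*c^2 + 38*c - 40) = (c - 4)^2*(c^2 - 7*c + 10) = (c - 5)*(c - 4)^2*(c - 2)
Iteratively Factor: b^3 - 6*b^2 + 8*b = (b)*(b^2 - 6*b + 8) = b*(b - 2)*(b - 4)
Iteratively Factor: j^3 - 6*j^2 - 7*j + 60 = (j - 4)*(j^2 - 2*j - 15) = (j - 4)*(j + 3)*(j - 5)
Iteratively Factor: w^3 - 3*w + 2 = (w - 1)*(w^2 + w - 2) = (w - 1)*(w + 2)*(w - 1)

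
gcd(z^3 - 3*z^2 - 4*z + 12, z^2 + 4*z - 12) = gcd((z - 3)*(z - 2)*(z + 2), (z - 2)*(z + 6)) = z - 2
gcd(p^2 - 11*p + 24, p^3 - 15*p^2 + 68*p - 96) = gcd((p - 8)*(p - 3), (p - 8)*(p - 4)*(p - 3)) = p^2 - 11*p + 24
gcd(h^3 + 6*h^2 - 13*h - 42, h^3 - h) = 1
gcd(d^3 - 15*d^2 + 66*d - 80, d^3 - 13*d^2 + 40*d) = d^2 - 13*d + 40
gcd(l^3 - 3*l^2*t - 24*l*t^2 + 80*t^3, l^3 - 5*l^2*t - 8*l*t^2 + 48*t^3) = l^2 - 8*l*t + 16*t^2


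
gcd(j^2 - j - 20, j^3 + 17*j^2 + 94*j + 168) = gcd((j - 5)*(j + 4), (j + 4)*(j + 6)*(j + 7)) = j + 4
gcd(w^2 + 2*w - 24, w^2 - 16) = w - 4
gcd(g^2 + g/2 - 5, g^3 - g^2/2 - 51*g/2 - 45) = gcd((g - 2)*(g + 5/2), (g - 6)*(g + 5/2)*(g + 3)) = g + 5/2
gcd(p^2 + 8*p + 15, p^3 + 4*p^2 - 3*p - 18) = p + 3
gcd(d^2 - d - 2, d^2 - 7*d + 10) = d - 2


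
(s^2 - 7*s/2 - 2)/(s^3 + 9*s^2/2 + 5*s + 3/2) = (s - 4)/(s^2 + 4*s + 3)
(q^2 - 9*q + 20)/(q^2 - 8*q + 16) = (q - 5)/(q - 4)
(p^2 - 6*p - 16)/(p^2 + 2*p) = (p - 8)/p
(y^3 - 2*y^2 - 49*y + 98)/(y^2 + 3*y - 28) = (y^2 - 9*y + 14)/(y - 4)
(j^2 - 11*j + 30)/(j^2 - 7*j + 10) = (j - 6)/(j - 2)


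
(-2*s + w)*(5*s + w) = -10*s^2 + 3*s*w + w^2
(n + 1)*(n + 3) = n^2 + 4*n + 3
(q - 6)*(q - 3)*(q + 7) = q^3 - 2*q^2 - 45*q + 126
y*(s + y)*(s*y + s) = s^2*y^2 + s^2*y + s*y^3 + s*y^2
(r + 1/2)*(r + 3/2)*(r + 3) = r^3 + 5*r^2 + 27*r/4 + 9/4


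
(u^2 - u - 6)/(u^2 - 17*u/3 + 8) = 3*(u + 2)/(3*u - 8)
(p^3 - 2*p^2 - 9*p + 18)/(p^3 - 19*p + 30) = (p + 3)/(p + 5)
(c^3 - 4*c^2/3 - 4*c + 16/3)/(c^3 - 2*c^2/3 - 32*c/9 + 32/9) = 3*(c - 2)/(3*c - 4)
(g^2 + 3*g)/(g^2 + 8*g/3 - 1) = 3*g/(3*g - 1)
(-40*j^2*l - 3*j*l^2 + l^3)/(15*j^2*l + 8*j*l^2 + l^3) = (-8*j + l)/(3*j + l)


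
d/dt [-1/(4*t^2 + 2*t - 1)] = 2*(4*t + 1)/(4*t^2 + 2*t - 1)^2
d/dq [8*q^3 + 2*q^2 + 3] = 4*q*(6*q + 1)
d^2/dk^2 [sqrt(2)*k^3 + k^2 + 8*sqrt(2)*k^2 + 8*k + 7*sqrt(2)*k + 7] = 6*sqrt(2)*k + 2 + 16*sqrt(2)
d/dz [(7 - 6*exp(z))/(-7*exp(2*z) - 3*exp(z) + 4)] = (-42*exp(2*z) + 98*exp(z) - 3)*exp(z)/(49*exp(4*z) + 42*exp(3*z) - 47*exp(2*z) - 24*exp(z) + 16)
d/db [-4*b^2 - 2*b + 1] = -8*b - 2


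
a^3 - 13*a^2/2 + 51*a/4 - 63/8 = (a - 7/2)*(a - 3/2)^2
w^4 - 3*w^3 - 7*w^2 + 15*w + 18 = (w - 3)^2*(w + 1)*(w + 2)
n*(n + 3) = n^2 + 3*n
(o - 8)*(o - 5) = o^2 - 13*o + 40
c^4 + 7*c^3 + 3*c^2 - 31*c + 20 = (c - 1)^2*(c + 4)*(c + 5)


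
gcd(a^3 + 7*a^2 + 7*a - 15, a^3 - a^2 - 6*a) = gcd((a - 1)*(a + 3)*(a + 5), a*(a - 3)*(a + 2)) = 1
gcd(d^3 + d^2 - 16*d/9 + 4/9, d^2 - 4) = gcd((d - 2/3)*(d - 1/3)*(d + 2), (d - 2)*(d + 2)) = d + 2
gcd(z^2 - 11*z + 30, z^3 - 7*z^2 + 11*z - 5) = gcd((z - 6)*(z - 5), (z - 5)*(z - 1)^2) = z - 5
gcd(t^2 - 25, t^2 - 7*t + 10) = t - 5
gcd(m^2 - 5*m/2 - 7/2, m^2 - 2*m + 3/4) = 1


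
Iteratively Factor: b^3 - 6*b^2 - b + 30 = (b + 2)*(b^2 - 8*b + 15) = (b - 5)*(b + 2)*(b - 3)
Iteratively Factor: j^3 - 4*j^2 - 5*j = (j - 5)*(j^2 + j) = (j - 5)*(j + 1)*(j)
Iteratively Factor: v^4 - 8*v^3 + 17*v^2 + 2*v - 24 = (v - 2)*(v^3 - 6*v^2 + 5*v + 12) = (v - 3)*(v - 2)*(v^2 - 3*v - 4) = (v - 4)*(v - 3)*(v - 2)*(v + 1)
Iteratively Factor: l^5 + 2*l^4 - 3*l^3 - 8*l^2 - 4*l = (l - 2)*(l^4 + 4*l^3 + 5*l^2 + 2*l) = l*(l - 2)*(l^3 + 4*l^2 + 5*l + 2) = l*(l - 2)*(l + 2)*(l^2 + 2*l + 1) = l*(l - 2)*(l + 1)*(l + 2)*(l + 1)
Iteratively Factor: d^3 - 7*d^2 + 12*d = (d)*(d^2 - 7*d + 12) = d*(d - 3)*(d - 4)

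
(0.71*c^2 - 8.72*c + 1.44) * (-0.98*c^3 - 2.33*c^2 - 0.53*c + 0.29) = -0.6958*c^5 + 6.8913*c^4 + 18.5301*c^3 + 1.4723*c^2 - 3.292*c + 0.4176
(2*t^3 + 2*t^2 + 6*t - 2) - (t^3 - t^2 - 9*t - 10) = t^3 + 3*t^2 + 15*t + 8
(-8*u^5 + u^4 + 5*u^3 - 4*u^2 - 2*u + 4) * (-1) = 8*u^5 - u^4 - 5*u^3 + 4*u^2 + 2*u - 4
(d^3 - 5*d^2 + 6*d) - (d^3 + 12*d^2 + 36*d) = -17*d^2 - 30*d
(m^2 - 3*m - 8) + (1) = m^2 - 3*m - 7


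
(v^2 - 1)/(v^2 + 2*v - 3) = (v + 1)/(v + 3)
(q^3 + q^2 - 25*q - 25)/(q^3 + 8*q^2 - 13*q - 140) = (q^2 - 4*q - 5)/(q^2 + 3*q - 28)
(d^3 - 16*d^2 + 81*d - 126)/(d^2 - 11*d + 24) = (d^2 - 13*d + 42)/(d - 8)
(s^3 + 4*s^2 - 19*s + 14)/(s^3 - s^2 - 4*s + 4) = (s + 7)/(s + 2)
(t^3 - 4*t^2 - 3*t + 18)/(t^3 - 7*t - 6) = (t - 3)/(t + 1)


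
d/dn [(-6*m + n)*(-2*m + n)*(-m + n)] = 20*m^2 - 18*m*n + 3*n^2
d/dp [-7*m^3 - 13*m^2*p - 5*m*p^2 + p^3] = -13*m^2 - 10*m*p + 3*p^2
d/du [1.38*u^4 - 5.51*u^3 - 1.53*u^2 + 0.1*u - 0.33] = 5.52*u^3 - 16.53*u^2 - 3.06*u + 0.1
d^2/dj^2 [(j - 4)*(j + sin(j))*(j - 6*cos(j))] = -j^2*sin(j) + 6*j^2*cos(j) + 28*j*sin(j) + 12*j*sin(2*j) - 20*j*cos(j) + 6*j - 46*sin(j) - 48*sin(2*j) - 20*cos(j) - 12*cos(2*j) - 8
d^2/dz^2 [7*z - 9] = 0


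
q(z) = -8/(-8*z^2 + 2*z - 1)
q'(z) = -8*(16*z - 2)/(-8*z^2 + 2*z - 1)^2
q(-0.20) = 4.65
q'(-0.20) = 14.06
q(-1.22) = 0.52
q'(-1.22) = 0.73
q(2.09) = 0.25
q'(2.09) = -0.25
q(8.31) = 0.01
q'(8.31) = -0.00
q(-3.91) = 0.06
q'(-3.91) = 0.03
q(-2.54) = 0.14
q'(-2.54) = 0.10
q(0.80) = 1.77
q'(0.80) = -4.23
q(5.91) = 0.03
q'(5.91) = -0.01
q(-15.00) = 0.00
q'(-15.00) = 0.00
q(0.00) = 8.00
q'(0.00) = 16.00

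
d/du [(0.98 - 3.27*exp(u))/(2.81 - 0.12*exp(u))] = -9.0711*exp(u)/(0.12*exp(u) - 2.81)^2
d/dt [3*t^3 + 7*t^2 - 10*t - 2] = 9*t^2 + 14*t - 10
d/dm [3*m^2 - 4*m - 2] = 6*m - 4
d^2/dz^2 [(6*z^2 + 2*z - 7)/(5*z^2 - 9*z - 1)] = 2*(320*z^3 - 435*z^2 + 975*z - 614)/(125*z^6 - 675*z^5 + 1140*z^4 - 459*z^3 - 228*z^2 - 27*z - 1)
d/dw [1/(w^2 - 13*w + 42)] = (13 - 2*w)/(w^2 - 13*w + 42)^2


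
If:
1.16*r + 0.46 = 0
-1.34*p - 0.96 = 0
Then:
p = -0.72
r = -0.40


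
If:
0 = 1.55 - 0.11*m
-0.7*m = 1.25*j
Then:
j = -7.89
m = 14.09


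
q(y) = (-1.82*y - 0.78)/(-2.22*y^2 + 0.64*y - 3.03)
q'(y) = (-1.82*y - 0.78)*(4.44*y - 0.64)/(-2.22*y^2 + 0.64*y - 3.03)^2 - 1.82/(-2.22*y^2 + 0.64*y - 3.03)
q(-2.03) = -0.22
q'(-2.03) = -0.02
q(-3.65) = -0.17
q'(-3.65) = -0.03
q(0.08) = 0.31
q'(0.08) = 0.64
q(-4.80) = -0.14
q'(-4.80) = -0.02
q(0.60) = 0.54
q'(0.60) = 0.21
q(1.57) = 0.49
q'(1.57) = -0.17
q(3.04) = 0.29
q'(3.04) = -0.09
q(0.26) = 0.42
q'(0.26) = 0.53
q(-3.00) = -0.19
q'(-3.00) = -0.03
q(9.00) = 0.10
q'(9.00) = -0.01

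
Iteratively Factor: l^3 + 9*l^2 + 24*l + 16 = (l + 4)*(l^2 + 5*l + 4) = (l + 4)^2*(l + 1)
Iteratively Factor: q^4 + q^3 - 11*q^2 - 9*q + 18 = (q - 1)*(q^3 + 2*q^2 - 9*q - 18) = (q - 1)*(q + 3)*(q^2 - q - 6) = (q - 3)*(q - 1)*(q + 3)*(q + 2)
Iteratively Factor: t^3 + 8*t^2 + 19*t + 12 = (t + 4)*(t^2 + 4*t + 3) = (t + 1)*(t + 4)*(t + 3)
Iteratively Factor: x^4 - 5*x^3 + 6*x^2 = (x)*(x^3 - 5*x^2 + 6*x) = x*(x - 2)*(x^2 - 3*x) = x*(x - 3)*(x - 2)*(x)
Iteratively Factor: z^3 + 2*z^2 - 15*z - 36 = (z + 3)*(z^2 - z - 12) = (z - 4)*(z + 3)*(z + 3)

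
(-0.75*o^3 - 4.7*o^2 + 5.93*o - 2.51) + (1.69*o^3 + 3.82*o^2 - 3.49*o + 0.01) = 0.94*o^3 - 0.88*o^2 + 2.44*o - 2.5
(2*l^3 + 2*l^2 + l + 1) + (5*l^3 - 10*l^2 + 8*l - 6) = 7*l^3 - 8*l^2 + 9*l - 5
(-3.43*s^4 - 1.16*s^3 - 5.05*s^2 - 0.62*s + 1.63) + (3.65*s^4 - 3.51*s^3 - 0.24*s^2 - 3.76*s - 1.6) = 0.22*s^4 - 4.67*s^3 - 5.29*s^2 - 4.38*s + 0.0299999999999998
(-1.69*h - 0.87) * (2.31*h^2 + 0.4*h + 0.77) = -3.9039*h^3 - 2.6857*h^2 - 1.6493*h - 0.6699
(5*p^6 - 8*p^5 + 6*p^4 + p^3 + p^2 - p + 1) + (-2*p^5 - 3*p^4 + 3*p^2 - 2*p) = 5*p^6 - 10*p^5 + 3*p^4 + p^3 + 4*p^2 - 3*p + 1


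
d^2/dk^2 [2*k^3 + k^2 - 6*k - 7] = 12*k + 2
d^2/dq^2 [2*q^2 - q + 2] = 4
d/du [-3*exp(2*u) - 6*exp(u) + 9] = -6*(exp(u) + 1)*exp(u)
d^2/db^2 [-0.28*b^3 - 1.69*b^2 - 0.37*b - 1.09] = -1.68*b - 3.38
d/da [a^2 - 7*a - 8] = 2*a - 7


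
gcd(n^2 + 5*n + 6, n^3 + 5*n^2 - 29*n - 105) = n + 3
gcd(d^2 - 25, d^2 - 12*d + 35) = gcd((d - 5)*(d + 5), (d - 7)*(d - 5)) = d - 5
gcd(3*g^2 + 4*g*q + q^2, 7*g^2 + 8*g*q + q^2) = g + q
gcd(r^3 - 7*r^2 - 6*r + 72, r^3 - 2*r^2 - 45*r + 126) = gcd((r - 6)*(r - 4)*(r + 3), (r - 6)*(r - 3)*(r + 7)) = r - 6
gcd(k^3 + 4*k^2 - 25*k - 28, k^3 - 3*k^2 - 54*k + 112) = k + 7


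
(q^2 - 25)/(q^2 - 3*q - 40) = (q - 5)/(q - 8)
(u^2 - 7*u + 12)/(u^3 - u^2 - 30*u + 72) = 1/(u + 6)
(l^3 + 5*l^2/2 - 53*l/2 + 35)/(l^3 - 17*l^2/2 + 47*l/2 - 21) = (2*l^2 + 9*l - 35)/(2*l^2 - 13*l + 21)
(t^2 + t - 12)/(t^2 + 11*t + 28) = (t - 3)/(t + 7)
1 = 1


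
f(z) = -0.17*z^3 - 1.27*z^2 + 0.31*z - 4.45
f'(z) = -0.51*z^2 - 2.54*z + 0.31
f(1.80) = -9.00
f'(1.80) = -5.91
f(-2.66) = -11.06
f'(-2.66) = 3.46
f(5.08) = -57.94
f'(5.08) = -25.75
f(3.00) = -19.54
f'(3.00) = -11.90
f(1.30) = -6.57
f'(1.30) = -3.85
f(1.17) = -6.10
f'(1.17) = -3.36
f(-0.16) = -4.53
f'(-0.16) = 0.70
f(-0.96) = -5.77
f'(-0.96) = 2.28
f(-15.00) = 278.90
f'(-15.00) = -76.34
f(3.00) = -19.54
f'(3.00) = -11.90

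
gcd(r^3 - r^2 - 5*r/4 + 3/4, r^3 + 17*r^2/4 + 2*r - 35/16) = r - 1/2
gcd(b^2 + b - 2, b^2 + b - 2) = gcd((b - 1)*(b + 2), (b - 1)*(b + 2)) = b^2 + b - 2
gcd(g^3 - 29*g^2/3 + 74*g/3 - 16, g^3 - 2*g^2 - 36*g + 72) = g - 6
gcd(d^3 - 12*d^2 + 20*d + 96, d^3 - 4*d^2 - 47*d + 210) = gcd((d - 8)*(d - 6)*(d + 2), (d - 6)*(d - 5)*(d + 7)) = d - 6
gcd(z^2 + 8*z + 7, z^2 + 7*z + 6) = z + 1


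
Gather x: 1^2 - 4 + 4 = 1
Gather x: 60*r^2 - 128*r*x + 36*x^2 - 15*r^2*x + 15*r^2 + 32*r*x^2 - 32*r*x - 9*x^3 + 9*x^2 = 75*r^2 - 9*x^3 + x^2*(32*r + 45) + x*(-15*r^2 - 160*r)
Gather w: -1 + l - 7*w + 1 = l - 7*w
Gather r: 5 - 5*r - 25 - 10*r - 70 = -15*r - 90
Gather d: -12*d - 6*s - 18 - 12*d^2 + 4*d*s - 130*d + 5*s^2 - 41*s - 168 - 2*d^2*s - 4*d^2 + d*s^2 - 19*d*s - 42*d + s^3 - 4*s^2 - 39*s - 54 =d^2*(-2*s - 16) + d*(s^2 - 15*s - 184) + s^3 + s^2 - 86*s - 240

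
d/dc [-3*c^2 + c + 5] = 1 - 6*c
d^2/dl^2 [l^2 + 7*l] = 2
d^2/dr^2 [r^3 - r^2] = 6*r - 2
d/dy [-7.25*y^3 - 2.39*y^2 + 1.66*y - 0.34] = -21.75*y^2 - 4.78*y + 1.66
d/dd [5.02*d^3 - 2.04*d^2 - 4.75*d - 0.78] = 15.06*d^2 - 4.08*d - 4.75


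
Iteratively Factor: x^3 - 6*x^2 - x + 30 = (x + 2)*(x^2 - 8*x + 15) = (x - 5)*(x + 2)*(x - 3)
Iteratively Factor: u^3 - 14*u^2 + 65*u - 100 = (u - 5)*(u^2 - 9*u + 20) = (u - 5)^2*(u - 4)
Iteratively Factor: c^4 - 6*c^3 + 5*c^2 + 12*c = (c - 4)*(c^3 - 2*c^2 - 3*c) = c*(c - 4)*(c^2 - 2*c - 3) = c*(c - 4)*(c - 3)*(c + 1)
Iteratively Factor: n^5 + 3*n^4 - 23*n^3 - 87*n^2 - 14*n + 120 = (n + 4)*(n^4 - n^3 - 19*n^2 - 11*n + 30) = (n + 2)*(n + 4)*(n^3 - 3*n^2 - 13*n + 15) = (n + 2)*(n + 3)*(n + 4)*(n^2 - 6*n + 5) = (n - 5)*(n + 2)*(n + 3)*(n + 4)*(n - 1)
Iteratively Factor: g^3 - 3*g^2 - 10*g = (g - 5)*(g^2 + 2*g) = (g - 5)*(g + 2)*(g)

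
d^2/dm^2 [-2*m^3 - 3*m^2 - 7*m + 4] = -12*m - 6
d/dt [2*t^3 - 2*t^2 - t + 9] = 6*t^2 - 4*t - 1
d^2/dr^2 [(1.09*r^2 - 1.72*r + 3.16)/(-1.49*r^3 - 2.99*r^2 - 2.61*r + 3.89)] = (-4.839818*r^6 + 22.911432*r^5 - 12.776154*r^4 - 279.309712*r^3 - 199.67373*r^2 - 137.823048*r - 114.623026)/(3.307949*r^9 + 19.914297*r^8 + 57.34563*r^7 + 70.589198*r^6 - 3.53096400000002*r^5 - 133.993356*r^4 - 96.722958*r^3 + 56.23773*r^2 + 118.484343*r - 58.863869)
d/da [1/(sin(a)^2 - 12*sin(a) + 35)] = 2*(6 - sin(a))*cos(a)/(sin(a)^2 - 12*sin(a) + 35)^2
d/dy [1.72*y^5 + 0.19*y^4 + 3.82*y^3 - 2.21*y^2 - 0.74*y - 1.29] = 8.6*y^4 + 0.76*y^3 + 11.46*y^2 - 4.42*y - 0.74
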